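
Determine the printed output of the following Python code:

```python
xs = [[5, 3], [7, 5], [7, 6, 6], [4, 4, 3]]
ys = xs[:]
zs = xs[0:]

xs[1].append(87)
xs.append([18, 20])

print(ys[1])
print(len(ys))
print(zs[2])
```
[7, 5, 87]
4
[7, 6, 6]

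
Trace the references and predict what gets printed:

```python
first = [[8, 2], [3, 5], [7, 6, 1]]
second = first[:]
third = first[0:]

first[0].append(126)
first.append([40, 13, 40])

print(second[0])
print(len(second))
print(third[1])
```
[8, 2, 126]
3
[3, 5]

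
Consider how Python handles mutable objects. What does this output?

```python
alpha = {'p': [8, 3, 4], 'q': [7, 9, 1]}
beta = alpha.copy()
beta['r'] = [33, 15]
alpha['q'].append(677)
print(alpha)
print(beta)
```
{'p': [8, 3, 4], 'q': [7, 9, 1, 677]}
{'p': [8, 3, 4], 'q': [7, 9, 1, 677], 'r': [33, 15]}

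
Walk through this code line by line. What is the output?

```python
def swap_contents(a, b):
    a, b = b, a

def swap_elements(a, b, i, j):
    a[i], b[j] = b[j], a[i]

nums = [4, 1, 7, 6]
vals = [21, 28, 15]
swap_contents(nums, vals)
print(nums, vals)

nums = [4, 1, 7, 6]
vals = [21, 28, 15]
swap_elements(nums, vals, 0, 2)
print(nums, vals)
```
[4, 1, 7, 6] [21, 28, 15]
[15, 1, 7, 6] [21, 28, 4]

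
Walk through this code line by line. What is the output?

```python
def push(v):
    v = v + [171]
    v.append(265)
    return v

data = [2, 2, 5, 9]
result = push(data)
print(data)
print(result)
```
[2, 2, 5, 9]
[2, 2, 5, 9, 171, 265]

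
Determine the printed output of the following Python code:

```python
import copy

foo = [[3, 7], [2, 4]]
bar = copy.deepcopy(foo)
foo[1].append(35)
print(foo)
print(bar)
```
[[3, 7], [2, 4, 35]]
[[3, 7], [2, 4]]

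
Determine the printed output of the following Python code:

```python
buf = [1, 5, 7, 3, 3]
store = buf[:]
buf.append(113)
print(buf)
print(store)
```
[1, 5, 7, 3, 3, 113]
[1, 5, 7, 3, 3]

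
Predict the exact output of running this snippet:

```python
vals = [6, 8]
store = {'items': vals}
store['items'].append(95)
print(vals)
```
[6, 8, 95]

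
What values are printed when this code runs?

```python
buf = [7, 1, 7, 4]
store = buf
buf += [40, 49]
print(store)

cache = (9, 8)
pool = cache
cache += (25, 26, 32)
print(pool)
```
[7, 1, 7, 4, 40, 49]
(9, 8)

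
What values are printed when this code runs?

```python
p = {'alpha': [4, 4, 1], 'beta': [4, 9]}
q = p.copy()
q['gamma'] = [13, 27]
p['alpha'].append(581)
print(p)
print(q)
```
{'alpha': [4, 4, 1, 581], 'beta': [4, 9]}
{'alpha': [4, 4, 1, 581], 'beta': [4, 9], 'gamma': [13, 27]}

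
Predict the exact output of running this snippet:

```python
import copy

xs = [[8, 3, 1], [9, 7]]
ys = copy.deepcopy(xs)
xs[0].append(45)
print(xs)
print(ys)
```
[[8, 3, 1, 45], [9, 7]]
[[8, 3, 1], [9, 7]]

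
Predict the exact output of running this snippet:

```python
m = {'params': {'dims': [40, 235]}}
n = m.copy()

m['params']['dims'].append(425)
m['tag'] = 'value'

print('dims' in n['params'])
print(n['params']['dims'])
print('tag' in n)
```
True
[40, 235, 425]
False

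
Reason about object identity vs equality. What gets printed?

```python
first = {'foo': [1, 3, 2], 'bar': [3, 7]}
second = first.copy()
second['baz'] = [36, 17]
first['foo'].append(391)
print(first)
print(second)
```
{'foo': [1, 3, 2, 391], 'bar': [3, 7]}
{'foo': [1, 3, 2, 391], 'bar': [3, 7], 'baz': [36, 17]}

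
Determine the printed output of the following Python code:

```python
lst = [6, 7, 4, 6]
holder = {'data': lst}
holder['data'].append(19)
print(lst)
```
[6, 7, 4, 6, 19]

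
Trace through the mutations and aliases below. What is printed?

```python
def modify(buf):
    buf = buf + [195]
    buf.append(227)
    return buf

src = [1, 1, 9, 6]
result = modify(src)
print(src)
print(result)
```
[1, 1, 9, 6]
[1, 1, 9, 6, 195, 227]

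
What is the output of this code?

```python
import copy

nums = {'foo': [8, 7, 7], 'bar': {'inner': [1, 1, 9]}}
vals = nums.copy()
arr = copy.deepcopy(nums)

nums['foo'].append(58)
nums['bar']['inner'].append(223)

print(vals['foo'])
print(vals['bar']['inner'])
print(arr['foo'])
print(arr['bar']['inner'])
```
[8, 7, 7, 58]
[1, 1, 9, 223]
[8, 7, 7]
[1, 1, 9]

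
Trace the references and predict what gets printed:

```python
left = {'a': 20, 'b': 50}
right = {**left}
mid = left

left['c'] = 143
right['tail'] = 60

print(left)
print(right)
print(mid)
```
{'a': 20, 'b': 50, 'c': 143}
{'a': 20, 'b': 50, 'tail': 60}
{'a': 20, 'b': 50, 'c': 143}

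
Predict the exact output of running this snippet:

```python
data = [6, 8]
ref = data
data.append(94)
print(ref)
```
[6, 8, 94]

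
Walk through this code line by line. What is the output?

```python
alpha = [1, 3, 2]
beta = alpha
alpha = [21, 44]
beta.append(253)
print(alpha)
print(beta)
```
[21, 44]
[1, 3, 2, 253]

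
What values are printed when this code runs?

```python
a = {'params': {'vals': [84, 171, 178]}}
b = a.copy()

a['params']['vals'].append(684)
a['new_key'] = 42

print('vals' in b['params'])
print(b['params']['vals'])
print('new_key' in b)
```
True
[84, 171, 178, 684]
False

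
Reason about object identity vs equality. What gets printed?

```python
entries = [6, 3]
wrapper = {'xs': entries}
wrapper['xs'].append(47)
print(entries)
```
[6, 3, 47]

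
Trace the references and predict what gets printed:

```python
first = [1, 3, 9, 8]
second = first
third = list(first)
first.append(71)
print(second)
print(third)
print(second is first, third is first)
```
[1, 3, 9, 8, 71]
[1, 3, 9, 8]
True False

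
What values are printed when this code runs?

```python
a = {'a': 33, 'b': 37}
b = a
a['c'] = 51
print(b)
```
{'a': 33, 'b': 37, 'c': 51}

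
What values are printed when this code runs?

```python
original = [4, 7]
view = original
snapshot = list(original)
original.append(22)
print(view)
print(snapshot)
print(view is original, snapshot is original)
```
[4, 7, 22]
[4, 7]
True False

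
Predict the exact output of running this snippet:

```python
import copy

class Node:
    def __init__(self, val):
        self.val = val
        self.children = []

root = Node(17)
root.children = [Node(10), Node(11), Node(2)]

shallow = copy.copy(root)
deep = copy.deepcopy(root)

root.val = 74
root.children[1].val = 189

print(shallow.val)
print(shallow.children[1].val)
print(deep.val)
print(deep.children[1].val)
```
17
189
17
11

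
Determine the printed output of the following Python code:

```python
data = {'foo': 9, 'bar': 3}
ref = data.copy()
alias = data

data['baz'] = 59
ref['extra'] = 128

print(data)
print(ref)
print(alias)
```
{'foo': 9, 'bar': 3, 'baz': 59}
{'foo': 9, 'bar': 3, 'extra': 128}
{'foo': 9, 'bar': 3, 'baz': 59}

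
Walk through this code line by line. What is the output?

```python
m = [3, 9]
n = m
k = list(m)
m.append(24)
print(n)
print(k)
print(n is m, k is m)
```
[3, 9, 24]
[3, 9]
True False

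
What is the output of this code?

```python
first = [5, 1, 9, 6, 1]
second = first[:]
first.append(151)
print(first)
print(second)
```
[5, 1, 9, 6, 1, 151]
[5, 1, 9, 6, 1]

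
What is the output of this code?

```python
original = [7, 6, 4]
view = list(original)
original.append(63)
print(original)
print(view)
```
[7, 6, 4, 63]
[7, 6, 4]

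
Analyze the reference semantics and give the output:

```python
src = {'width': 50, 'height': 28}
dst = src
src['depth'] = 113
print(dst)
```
{'width': 50, 'height': 28, 'depth': 113}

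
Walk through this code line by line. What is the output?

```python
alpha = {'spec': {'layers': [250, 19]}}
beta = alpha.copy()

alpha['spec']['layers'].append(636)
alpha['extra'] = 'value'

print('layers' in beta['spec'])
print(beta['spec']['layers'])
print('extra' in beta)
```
True
[250, 19, 636]
False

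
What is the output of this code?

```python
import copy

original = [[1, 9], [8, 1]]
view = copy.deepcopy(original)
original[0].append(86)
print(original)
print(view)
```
[[1, 9, 86], [8, 1]]
[[1, 9], [8, 1]]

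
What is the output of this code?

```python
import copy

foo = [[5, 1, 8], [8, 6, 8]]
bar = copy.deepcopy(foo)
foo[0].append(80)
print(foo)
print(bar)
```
[[5, 1, 8, 80], [8, 6, 8]]
[[5, 1, 8], [8, 6, 8]]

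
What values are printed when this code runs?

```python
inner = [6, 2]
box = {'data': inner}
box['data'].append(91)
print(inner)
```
[6, 2, 91]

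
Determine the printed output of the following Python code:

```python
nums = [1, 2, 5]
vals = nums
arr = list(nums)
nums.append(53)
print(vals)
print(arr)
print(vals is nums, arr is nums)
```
[1, 2, 5, 53]
[1, 2, 5]
True False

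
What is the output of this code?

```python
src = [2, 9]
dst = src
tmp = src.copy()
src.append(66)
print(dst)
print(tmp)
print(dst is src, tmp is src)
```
[2, 9, 66]
[2, 9]
True False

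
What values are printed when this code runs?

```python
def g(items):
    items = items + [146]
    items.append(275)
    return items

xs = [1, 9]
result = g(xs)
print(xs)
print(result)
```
[1, 9]
[1, 9, 146, 275]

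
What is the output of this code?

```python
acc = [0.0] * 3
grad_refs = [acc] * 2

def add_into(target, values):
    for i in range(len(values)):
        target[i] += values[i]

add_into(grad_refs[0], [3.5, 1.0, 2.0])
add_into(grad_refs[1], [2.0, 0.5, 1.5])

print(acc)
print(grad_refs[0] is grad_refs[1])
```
[5.5, 1.5, 3.5]
True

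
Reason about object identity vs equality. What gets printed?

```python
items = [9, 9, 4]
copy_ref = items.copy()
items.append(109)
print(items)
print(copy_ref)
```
[9, 9, 4, 109]
[9, 9, 4]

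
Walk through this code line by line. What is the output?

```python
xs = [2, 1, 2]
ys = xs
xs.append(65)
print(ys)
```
[2, 1, 2, 65]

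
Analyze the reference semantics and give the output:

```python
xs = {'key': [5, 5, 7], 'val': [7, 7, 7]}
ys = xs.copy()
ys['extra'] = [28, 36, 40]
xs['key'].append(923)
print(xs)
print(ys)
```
{'key': [5, 5, 7, 923], 'val': [7, 7, 7]}
{'key': [5, 5, 7, 923], 'val': [7, 7, 7], 'extra': [28, 36, 40]}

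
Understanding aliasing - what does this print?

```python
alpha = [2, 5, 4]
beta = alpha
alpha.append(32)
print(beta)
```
[2, 5, 4, 32]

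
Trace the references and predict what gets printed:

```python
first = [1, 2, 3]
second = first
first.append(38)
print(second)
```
[1, 2, 3, 38]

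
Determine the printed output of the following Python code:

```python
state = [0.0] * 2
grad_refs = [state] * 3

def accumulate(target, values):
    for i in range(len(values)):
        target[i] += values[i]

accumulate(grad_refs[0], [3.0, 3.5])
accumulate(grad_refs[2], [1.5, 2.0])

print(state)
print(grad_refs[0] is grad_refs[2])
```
[4.5, 5.5]
True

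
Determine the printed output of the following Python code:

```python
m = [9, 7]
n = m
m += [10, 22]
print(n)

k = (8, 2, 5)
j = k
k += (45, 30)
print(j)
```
[9, 7, 10, 22]
(8, 2, 5)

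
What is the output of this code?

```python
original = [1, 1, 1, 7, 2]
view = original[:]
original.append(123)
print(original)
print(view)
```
[1, 1, 1, 7, 2, 123]
[1, 1, 1, 7, 2]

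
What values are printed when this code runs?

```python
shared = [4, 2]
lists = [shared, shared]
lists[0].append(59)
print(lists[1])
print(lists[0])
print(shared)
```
[4, 2, 59]
[4, 2, 59]
[4, 2, 59]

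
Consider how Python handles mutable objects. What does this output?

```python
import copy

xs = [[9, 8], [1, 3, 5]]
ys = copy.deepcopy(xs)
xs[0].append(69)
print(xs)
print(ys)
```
[[9, 8, 69], [1, 3, 5]]
[[9, 8], [1, 3, 5]]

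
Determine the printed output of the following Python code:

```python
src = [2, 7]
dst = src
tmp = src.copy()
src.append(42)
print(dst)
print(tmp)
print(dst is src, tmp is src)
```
[2, 7, 42]
[2, 7]
True False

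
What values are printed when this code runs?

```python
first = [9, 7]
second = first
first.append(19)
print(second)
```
[9, 7, 19]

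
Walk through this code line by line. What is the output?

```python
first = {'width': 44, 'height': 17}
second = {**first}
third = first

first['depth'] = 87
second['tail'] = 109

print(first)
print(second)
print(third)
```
{'width': 44, 'height': 17, 'depth': 87}
{'width': 44, 'height': 17, 'tail': 109}
{'width': 44, 'height': 17, 'depth': 87}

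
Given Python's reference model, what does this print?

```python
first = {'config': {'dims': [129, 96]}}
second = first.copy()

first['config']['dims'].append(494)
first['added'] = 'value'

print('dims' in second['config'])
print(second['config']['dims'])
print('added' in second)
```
True
[129, 96, 494]
False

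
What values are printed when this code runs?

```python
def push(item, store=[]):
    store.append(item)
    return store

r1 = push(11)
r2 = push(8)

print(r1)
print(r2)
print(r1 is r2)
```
[11, 8]
[11, 8]
True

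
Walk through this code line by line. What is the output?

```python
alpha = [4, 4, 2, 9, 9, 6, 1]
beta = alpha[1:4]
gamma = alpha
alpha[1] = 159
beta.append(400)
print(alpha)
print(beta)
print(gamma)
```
[4, 159, 2, 9, 9, 6, 1]
[4, 2, 9, 400]
[4, 159, 2, 9, 9, 6, 1]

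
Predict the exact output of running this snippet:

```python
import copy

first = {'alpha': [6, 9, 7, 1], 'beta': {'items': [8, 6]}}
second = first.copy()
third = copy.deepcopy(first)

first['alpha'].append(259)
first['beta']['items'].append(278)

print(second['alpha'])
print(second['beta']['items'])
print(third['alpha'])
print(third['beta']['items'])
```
[6, 9, 7, 1, 259]
[8, 6, 278]
[6, 9, 7, 1]
[8, 6]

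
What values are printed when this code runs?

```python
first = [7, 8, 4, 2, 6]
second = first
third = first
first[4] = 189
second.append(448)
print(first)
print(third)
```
[7, 8, 4, 2, 189, 448]
[7, 8, 4, 2, 189, 448]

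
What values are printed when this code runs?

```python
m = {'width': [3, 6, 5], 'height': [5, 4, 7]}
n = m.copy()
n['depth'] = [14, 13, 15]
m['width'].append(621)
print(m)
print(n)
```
{'width': [3, 6, 5, 621], 'height': [5, 4, 7]}
{'width': [3, 6, 5, 621], 'height': [5, 4, 7], 'depth': [14, 13, 15]}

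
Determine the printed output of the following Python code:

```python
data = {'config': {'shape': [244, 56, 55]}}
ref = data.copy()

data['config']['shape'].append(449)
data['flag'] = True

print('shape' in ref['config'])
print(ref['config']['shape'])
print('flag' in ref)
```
True
[244, 56, 55, 449]
False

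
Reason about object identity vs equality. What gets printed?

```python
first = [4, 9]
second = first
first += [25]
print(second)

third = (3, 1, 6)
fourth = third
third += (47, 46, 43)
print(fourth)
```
[4, 9, 25]
(3, 1, 6)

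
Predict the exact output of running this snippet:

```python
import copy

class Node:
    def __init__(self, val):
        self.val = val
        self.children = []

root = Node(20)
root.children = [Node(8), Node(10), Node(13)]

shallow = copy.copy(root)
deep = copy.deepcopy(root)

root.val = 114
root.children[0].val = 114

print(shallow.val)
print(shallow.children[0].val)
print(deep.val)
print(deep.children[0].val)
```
20
114
20
8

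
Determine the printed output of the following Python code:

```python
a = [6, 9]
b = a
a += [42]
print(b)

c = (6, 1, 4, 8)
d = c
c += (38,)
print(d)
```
[6, 9, 42]
(6, 1, 4, 8)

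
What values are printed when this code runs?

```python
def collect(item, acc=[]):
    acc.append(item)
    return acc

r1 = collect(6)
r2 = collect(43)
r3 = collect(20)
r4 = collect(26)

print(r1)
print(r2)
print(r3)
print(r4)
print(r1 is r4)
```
[6, 43, 20, 26]
[6, 43, 20, 26]
[6, 43, 20, 26]
[6, 43, 20, 26]
True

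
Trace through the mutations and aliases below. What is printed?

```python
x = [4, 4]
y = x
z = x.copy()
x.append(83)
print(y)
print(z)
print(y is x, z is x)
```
[4, 4, 83]
[4, 4]
True False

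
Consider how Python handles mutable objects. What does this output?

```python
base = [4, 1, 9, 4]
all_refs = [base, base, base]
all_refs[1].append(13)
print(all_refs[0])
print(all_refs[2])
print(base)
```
[4, 1, 9, 4, 13]
[4, 1, 9, 4, 13]
[4, 1, 9, 4, 13]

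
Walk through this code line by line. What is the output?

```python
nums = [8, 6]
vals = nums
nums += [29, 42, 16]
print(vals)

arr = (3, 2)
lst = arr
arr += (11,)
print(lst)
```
[8, 6, 29, 42, 16]
(3, 2)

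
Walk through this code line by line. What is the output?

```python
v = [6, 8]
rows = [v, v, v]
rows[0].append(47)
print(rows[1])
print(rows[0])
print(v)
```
[6, 8, 47]
[6, 8, 47]
[6, 8, 47]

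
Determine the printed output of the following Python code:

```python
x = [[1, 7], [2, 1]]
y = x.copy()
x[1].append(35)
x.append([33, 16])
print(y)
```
[[1, 7], [2, 1, 35]]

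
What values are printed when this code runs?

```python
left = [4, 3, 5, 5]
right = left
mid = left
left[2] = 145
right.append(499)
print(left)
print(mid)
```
[4, 3, 145, 5, 499]
[4, 3, 145, 5, 499]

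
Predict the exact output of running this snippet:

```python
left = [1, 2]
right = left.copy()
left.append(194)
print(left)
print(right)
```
[1, 2, 194]
[1, 2]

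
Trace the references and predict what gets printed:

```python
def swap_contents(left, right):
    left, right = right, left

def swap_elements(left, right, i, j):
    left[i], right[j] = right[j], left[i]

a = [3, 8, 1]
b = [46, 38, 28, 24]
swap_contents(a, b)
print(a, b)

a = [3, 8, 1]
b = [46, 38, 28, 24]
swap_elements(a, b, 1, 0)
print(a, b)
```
[3, 8, 1] [46, 38, 28, 24]
[3, 46, 1] [8, 38, 28, 24]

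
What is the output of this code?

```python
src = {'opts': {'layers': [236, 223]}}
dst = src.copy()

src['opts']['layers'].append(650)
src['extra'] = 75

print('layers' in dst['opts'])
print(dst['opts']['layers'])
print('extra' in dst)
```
True
[236, 223, 650]
False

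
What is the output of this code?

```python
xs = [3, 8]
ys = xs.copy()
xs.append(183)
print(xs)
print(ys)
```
[3, 8, 183]
[3, 8]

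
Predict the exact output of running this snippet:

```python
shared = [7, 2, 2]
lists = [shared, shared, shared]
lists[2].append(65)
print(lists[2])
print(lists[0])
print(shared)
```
[7, 2, 2, 65]
[7, 2, 2, 65]
[7, 2, 2, 65]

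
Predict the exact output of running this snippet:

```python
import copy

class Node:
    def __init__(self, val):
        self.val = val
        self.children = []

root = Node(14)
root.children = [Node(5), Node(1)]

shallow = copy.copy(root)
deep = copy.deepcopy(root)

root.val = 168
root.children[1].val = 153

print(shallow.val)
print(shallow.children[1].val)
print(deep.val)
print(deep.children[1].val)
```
14
153
14
1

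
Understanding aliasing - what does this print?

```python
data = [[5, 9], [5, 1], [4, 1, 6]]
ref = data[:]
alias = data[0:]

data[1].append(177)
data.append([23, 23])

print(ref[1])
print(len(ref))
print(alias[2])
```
[5, 1, 177]
3
[4, 1, 6]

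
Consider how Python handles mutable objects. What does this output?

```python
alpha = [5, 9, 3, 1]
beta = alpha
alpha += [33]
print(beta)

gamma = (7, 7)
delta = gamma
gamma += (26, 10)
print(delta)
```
[5, 9, 3, 1, 33]
(7, 7)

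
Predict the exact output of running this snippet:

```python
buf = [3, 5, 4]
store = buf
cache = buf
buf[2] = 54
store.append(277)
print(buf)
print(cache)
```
[3, 5, 54, 277]
[3, 5, 54, 277]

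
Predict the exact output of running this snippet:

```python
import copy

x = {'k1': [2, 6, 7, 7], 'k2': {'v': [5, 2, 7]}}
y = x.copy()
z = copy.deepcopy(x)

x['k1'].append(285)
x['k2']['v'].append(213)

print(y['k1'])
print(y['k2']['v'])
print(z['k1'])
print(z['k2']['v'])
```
[2, 6, 7, 7, 285]
[5, 2, 7, 213]
[2, 6, 7, 7]
[5, 2, 7]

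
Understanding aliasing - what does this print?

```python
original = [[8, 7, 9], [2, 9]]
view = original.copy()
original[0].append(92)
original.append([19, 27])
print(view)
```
[[8, 7, 9, 92], [2, 9]]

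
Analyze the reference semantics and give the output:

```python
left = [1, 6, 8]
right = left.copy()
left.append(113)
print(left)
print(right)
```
[1, 6, 8, 113]
[1, 6, 8]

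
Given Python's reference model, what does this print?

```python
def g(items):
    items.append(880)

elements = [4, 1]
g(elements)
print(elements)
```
[4, 1, 880]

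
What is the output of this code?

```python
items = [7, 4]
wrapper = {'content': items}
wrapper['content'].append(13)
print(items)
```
[7, 4, 13]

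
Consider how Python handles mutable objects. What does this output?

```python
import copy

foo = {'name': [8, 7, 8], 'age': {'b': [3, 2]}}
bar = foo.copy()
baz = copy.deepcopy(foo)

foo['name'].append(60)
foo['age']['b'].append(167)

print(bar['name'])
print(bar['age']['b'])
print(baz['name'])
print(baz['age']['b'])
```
[8, 7, 8, 60]
[3, 2, 167]
[8, 7, 8]
[3, 2]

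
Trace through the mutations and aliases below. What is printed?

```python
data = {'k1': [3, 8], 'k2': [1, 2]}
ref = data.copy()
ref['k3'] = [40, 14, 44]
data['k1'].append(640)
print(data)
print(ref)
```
{'k1': [3, 8, 640], 'k2': [1, 2]}
{'k1': [3, 8, 640], 'k2': [1, 2], 'k3': [40, 14, 44]}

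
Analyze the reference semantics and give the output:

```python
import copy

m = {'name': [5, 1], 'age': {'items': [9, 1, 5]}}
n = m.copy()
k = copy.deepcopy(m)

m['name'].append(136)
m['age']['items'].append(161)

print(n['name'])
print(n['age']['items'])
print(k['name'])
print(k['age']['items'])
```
[5, 1, 136]
[9, 1, 5, 161]
[5, 1]
[9, 1, 5]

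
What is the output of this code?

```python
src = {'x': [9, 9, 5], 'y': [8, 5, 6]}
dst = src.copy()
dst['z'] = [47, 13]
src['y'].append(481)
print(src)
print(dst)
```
{'x': [9, 9, 5], 'y': [8, 5, 6, 481]}
{'x': [9, 9, 5], 'y': [8, 5, 6, 481], 'z': [47, 13]}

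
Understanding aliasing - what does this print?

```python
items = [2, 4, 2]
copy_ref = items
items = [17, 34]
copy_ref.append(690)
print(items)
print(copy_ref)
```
[17, 34]
[2, 4, 2, 690]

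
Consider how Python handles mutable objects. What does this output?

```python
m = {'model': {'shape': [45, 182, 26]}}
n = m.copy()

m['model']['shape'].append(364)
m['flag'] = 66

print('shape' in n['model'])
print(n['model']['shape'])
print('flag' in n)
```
True
[45, 182, 26, 364]
False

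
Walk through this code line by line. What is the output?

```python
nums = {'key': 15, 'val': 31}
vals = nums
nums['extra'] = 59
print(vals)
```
{'key': 15, 'val': 31, 'extra': 59}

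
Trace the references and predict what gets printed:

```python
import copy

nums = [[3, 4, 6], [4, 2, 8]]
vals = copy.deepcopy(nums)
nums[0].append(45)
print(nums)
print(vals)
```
[[3, 4, 6, 45], [4, 2, 8]]
[[3, 4, 6], [4, 2, 8]]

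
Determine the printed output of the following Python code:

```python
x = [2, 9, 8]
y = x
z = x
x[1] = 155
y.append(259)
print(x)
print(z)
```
[2, 155, 8, 259]
[2, 155, 8, 259]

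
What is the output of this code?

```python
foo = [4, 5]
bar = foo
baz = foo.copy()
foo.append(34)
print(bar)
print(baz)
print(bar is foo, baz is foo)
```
[4, 5, 34]
[4, 5]
True False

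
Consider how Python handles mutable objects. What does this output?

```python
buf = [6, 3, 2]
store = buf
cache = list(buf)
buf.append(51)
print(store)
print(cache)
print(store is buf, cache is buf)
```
[6, 3, 2, 51]
[6, 3, 2]
True False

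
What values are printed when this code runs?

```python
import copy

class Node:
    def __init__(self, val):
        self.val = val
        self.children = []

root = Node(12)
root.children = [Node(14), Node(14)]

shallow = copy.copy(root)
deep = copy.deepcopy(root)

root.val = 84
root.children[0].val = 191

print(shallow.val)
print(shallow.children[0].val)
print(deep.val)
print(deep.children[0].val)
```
12
191
12
14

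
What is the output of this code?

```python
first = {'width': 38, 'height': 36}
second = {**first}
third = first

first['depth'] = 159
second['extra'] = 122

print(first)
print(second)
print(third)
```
{'width': 38, 'height': 36, 'depth': 159}
{'width': 38, 'height': 36, 'extra': 122}
{'width': 38, 'height': 36, 'depth': 159}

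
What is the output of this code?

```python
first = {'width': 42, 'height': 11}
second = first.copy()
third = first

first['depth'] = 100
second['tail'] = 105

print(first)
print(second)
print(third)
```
{'width': 42, 'height': 11, 'depth': 100}
{'width': 42, 'height': 11, 'tail': 105}
{'width': 42, 'height': 11, 'depth': 100}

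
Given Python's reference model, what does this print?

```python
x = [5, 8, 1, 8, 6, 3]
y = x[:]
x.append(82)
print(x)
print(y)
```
[5, 8, 1, 8, 6, 3, 82]
[5, 8, 1, 8, 6, 3]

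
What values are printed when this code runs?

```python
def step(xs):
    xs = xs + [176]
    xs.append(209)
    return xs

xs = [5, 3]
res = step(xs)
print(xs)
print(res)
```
[5, 3]
[5, 3, 176, 209]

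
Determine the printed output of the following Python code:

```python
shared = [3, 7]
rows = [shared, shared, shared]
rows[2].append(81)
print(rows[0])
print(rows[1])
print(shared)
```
[3, 7, 81]
[3, 7, 81]
[3, 7, 81]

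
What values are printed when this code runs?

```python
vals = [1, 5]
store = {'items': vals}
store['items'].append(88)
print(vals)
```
[1, 5, 88]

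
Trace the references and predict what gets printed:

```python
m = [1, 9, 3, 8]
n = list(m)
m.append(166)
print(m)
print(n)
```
[1, 9, 3, 8, 166]
[1, 9, 3, 8]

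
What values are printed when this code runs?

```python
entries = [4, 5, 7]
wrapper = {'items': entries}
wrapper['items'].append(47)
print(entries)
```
[4, 5, 7, 47]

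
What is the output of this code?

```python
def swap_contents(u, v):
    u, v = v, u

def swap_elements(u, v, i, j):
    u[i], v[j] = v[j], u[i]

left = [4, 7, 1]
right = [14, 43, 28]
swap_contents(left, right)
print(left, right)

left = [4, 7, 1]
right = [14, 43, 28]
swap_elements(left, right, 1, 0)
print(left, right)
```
[4, 7, 1] [14, 43, 28]
[4, 14, 1] [7, 43, 28]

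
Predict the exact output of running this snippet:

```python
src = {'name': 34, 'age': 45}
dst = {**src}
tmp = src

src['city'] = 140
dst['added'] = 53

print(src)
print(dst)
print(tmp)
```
{'name': 34, 'age': 45, 'city': 140}
{'name': 34, 'age': 45, 'added': 53}
{'name': 34, 'age': 45, 'city': 140}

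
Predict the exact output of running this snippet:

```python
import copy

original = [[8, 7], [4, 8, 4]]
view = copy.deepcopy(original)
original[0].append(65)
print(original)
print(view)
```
[[8, 7, 65], [4, 8, 4]]
[[8, 7], [4, 8, 4]]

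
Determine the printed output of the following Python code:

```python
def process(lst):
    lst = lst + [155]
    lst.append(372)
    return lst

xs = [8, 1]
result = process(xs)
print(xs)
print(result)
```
[8, 1]
[8, 1, 155, 372]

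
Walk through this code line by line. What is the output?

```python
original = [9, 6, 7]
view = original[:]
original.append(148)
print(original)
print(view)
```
[9, 6, 7, 148]
[9, 6, 7]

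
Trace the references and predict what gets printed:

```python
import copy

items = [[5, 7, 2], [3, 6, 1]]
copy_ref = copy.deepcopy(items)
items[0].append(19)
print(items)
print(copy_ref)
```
[[5, 7, 2, 19], [3, 6, 1]]
[[5, 7, 2], [3, 6, 1]]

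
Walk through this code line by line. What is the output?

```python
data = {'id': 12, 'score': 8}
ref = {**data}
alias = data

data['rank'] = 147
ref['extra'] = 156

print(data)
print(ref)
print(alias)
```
{'id': 12, 'score': 8, 'rank': 147}
{'id': 12, 'score': 8, 'extra': 156}
{'id': 12, 'score': 8, 'rank': 147}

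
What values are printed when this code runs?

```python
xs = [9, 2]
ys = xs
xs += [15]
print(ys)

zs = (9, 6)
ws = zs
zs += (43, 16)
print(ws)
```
[9, 2, 15]
(9, 6)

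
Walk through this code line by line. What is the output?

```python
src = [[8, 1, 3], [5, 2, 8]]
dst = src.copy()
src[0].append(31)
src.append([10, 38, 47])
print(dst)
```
[[8, 1, 3, 31], [5, 2, 8]]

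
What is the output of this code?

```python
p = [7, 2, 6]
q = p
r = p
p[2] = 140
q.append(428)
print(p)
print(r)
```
[7, 2, 140, 428]
[7, 2, 140, 428]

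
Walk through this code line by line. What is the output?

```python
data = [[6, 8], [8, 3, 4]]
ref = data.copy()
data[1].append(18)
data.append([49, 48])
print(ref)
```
[[6, 8], [8, 3, 4, 18]]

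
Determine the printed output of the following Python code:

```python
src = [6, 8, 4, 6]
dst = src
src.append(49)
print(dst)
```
[6, 8, 4, 6, 49]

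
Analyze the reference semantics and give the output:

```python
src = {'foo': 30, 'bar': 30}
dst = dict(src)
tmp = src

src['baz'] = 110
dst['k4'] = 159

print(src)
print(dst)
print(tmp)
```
{'foo': 30, 'bar': 30, 'baz': 110}
{'foo': 30, 'bar': 30, 'k4': 159}
{'foo': 30, 'bar': 30, 'baz': 110}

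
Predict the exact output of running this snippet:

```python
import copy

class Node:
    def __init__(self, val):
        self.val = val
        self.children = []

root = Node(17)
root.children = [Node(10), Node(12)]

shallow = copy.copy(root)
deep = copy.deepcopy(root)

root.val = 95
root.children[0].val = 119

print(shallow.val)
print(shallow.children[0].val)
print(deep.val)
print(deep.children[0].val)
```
17
119
17
10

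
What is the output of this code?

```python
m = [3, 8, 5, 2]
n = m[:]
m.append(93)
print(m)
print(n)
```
[3, 8, 5, 2, 93]
[3, 8, 5, 2]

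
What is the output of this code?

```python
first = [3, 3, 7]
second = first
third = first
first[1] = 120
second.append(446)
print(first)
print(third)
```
[3, 120, 7, 446]
[3, 120, 7, 446]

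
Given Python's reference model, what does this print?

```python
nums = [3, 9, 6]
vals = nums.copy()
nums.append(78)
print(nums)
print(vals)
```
[3, 9, 6, 78]
[3, 9, 6]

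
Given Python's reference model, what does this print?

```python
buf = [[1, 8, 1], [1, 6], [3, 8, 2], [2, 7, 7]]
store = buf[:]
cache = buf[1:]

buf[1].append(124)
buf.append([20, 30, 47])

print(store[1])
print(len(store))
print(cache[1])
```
[1, 6, 124]
4
[3, 8, 2]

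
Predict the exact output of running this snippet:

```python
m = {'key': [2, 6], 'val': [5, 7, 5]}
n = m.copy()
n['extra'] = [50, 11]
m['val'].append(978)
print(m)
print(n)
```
{'key': [2, 6], 'val': [5, 7, 5, 978]}
{'key': [2, 6], 'val': [5, 7, 5, 978], 'extra': [50, 11]}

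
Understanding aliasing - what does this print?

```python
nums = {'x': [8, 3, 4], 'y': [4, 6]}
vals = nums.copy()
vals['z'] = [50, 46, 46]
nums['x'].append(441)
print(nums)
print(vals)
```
{'x': [8, 3, 4, 441], 'y': [4, 6]}
{'x': [8, 3, 4, 441], 'y': [4, 6], 'z': [50, 46, 46]}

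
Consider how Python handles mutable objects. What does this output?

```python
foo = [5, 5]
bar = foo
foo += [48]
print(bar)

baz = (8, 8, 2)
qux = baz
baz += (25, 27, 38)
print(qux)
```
[5, 5, 48]
(8, 8, 2)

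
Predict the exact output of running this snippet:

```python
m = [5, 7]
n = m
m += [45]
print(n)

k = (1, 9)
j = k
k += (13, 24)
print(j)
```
[5, 7, 45]
(1, 9)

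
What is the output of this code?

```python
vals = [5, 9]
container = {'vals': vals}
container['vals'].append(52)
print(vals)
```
[5, 9, 52]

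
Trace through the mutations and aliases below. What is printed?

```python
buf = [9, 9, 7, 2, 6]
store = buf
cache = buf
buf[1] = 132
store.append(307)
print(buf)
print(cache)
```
[9, 132, 7, 2, 6, 307]
[9, 132, 7, 2, 6, 307]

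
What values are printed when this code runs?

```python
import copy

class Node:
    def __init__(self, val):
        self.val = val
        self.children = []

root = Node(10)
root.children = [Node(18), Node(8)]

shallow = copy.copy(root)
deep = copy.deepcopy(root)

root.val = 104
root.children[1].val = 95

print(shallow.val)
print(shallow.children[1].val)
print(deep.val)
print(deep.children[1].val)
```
10
95
10
8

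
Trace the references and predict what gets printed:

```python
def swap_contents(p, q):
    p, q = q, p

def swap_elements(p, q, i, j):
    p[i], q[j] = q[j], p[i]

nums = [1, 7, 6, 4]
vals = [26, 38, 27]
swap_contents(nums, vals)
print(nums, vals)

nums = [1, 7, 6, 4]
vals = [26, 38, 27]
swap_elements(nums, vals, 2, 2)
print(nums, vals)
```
[1, 7, 6, 4] [26, 38, 27]
[1, 7, 27, 4] [26, 38, 6]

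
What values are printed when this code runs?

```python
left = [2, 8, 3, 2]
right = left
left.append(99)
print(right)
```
[2, 8, 3, 2, 99]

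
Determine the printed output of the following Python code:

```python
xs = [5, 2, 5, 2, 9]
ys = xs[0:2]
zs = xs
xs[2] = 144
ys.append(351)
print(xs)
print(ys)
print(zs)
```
[5, 2, 144, 2, 9]
[5, 2, 351]
[5, 2, 144, 2, 9]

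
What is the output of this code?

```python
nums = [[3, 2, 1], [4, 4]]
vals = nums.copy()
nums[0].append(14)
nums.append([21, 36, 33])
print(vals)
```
[[3, 2, 1, 14], [4, 4]]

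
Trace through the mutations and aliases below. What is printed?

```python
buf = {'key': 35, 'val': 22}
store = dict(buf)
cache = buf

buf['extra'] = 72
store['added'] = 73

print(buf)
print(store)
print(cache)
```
{'key': 35, 'val': 22, 'extra': 72}
{'key': 35, 'val': 22, 'added': 73}
{'key': 35, 'val': 22, 'extra': 72}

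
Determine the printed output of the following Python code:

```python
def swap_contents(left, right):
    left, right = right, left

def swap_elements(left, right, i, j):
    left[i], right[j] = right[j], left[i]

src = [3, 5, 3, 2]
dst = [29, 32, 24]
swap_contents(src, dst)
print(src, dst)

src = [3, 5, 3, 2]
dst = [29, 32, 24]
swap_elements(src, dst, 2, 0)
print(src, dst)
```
[3, 5, 3, 2] [29, 32, 24]
[3, 5, 29, 2] [3, 32, 24]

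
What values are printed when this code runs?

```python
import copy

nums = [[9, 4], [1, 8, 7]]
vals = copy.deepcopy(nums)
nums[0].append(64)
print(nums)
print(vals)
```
[[9, 4, 64], [1, 8, 7]]
[[9, 4], [1, 8, 7]]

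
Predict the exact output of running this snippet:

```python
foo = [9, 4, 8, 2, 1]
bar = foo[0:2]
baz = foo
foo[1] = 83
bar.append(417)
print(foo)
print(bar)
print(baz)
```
[9, 83, 8, 2, 1]
[9, 4, 417]
[9, 83, 8, 2, 1]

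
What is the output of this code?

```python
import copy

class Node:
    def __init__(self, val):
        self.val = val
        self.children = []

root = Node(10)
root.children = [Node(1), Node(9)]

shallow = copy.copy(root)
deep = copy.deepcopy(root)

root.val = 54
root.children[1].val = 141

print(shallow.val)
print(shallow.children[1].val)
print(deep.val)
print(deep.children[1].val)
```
10
141
10
9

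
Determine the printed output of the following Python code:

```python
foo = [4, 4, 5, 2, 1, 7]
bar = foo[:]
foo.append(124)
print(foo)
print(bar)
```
[4, 4, 5, 2, 1, 7, 124]
[4, 4, 5, 2, 1, 7]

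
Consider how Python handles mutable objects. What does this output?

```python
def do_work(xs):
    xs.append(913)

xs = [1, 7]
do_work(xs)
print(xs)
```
[1, 7, 913]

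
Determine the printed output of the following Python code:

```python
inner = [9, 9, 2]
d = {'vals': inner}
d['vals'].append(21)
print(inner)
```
[9, 9, 2, 21]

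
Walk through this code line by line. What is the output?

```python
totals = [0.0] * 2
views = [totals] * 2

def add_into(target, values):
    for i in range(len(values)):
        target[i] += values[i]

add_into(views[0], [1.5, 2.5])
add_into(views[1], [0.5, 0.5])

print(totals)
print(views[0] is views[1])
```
[2.0, 3.0]
True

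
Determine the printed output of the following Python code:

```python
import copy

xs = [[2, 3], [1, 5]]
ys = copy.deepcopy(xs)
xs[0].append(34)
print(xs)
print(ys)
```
[[2, 3, 34], [1, 5]]
[[2, 3], [1, 5]]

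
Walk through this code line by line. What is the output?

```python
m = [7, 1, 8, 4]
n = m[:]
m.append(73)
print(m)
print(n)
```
[7, 1, 8, 4, 73]
[7, 1, 8, 4]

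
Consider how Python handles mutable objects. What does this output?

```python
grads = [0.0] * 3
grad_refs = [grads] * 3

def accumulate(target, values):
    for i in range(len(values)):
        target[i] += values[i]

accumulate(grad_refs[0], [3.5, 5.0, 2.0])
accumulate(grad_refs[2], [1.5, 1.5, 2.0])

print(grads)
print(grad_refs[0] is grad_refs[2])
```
[5.0, 6.5, 4.0]
True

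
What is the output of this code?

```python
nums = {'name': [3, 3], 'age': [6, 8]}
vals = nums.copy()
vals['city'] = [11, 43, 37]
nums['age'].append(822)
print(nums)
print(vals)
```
{'name': [3, 3], 'age': [6, 8, 822]}
{'name': [3, 3], 'age': [6, 8, 822], 'city': [11, 43, 37]}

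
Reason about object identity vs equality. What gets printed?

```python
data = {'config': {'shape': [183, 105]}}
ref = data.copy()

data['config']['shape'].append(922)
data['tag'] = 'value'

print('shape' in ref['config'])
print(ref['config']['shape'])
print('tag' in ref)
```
True
[183, 105, 922]
False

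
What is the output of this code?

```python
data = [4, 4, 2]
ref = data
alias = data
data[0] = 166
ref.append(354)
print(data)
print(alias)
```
[166, 4, 2, 354]
[166, 4, 2, 354]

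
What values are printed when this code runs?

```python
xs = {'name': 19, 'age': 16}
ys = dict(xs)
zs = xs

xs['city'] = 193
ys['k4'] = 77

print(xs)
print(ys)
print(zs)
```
{'name': 19, 'age': 16, 'city': 193}
{'name': 19, 'age': 16, 'k4': 77}
{'name': 19, 'age': 16, 'city': 193}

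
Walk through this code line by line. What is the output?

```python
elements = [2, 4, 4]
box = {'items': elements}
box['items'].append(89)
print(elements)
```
[2, 4, 4, 89]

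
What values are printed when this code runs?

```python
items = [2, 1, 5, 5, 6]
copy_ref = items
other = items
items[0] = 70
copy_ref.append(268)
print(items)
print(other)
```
[70, 1, 5, 5, 6, 268]
[70, 1, 5, 5, 6, 268]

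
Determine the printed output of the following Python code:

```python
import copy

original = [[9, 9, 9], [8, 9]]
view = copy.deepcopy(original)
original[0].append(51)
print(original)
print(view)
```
[[9, 9, 9, 51], [8, 9]]
[[9, 9, 9], [8, 9]]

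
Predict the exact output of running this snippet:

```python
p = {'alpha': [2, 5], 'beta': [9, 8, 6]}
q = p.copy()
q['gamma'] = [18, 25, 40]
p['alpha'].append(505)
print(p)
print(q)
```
{'alpha': [2, 5, 505], 'beta': [9, 8, 6]}
{'alpha': [2, 5, 505], 'beta': [9, 8, 6], 'gamma': [18, 25, 40]}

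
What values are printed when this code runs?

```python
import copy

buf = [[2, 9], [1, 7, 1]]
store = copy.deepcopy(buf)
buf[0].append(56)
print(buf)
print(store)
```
[[2, 9, 56], [1, 7, 1]]
[[2, 9], [1, 7, 1]]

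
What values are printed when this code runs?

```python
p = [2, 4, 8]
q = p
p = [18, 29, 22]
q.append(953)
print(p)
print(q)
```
[18, 29, 22]
[2, 4, 8, 953]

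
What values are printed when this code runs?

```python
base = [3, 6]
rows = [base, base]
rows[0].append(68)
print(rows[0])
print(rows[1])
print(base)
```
[3, 6, 68]
[3, 6, 68]
[3, 6, 68]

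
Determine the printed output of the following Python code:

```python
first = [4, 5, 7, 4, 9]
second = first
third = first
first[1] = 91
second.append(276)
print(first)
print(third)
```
[4, 91, 7, 4, 9, 276]
[4, 91, 7, 4, 9, 276]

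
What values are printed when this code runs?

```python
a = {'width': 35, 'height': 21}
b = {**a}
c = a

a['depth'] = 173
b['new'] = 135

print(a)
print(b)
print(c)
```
{'width': 35, 'height': 21, 'depth': 173}
{'width': 35, 'height': 21, 'new': 135}
{'width': 35, 'height': 21, 'depth': 173}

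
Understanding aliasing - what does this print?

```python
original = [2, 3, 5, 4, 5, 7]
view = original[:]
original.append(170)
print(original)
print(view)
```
[2, 3, 5, 4, 5, 7, 170]
[2, 3, 5, 4, 5, 7]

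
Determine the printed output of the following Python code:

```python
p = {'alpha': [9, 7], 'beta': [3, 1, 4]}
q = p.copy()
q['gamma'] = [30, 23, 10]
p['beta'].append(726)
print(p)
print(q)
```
{'alpha': [9, 7], 'beta': [3, 1, 4, 726]}
{'alpha': [9, 7], 'beta': [3, 1, 4, 726], 'gamma': [30, 23, 10]}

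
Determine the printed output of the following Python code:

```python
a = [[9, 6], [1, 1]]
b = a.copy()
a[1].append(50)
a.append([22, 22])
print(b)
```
[[9, 6], [1, 1, 50]]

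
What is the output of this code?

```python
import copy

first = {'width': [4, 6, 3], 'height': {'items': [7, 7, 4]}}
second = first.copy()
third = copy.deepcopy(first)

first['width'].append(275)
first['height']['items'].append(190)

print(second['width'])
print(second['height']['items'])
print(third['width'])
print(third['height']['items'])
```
[4, 6, 3, 275]
[7, 7, 4, 190]
[4, 6, 3]
[7, 7, 4]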